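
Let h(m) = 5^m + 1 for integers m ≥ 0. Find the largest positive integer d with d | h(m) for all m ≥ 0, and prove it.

Computing the first values: h(0) = 2 and h(1) = 6; gcd(2, 6) = 2, so d ≤ 2.
We prove 2 | 5^m + 1 for all m ≥ 0 by induction on m.
For the base case m = 0: h(0) = 2 = 2·(1), so 2 | h(0).
For the inductive step, assume it holds for an arbitrary r ≥ 0, i.e. 2 | h(r). Then
h(r+1) = 5^(r+1) + 1 = 5·(5^r + 1) - 4 = 5·h(r) - 4. The first term is divisible by 2 by the inductive hypothesis, and -4 is divisible by 2. Hence 2 | h(r+1).
By induction, the statement is established for all m ≥ 0.
Therefore the largest such d is 2.

d = 2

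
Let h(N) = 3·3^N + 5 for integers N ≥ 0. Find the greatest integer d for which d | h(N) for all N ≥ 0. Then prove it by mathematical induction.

Computing the first values: h(0) = 8 and h(1) = 14; gcd(8, 14) = 2, so d ≤ 2.
We prove 2 | 3·3^N + 5 for all N ≥ 0 by induction on N.
When N = 0: h(0) = 8 = 2·(4), so 2 | h(0).
For the inductive step, assume it holds for an arbitrary r ≥ 0, i.e. 2 | h(r). Then
h(r+1) = 3·3^(r+1) + 5 = 3·(3·3^r + 5) - 10 = 3·h(r) - 10. The first term is divisible by 2 by the inductive hypothesis, and -10 is divisible by 2. Hence 2 | h(r+1).
Hence, by induction on N, the claim holds for every N ≥ 0.
Therefore the largest such d is 2.

d = 2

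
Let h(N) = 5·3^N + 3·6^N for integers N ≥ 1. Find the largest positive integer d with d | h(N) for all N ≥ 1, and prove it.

Computing the first values: h(1) = 33 and h(2) = 153; gcd(33, 153) = 3, so d ≤ 3.
We prove 3 | 5·3^N + 3·6^N for all N ≥ 1 by induction on N.
When N = 1: h(1) = 33 = 3·(11), so 3 | h(1).
Inductive step: suppose the statement holds for some r ≥ 1, i.e. 3 | h(r). Then
h(r+1) − 6·h(r) = (5·3^(r+1) + 3·6^(r+1)) − 6·(5·3^r + 3·6^r) = (5)·3^r·(3 − 6) = (-15)·3^r. Since 3 | h(r) by the inductive hypothesis, 3 | 6·h(r); and 3 | -15 since -15 = 3·-5. Therefore 3 | h(r+1).
Hence, by induction on N, the claim holds for every N ≥ 1.
Therefore the largest such d is 3.

d = 3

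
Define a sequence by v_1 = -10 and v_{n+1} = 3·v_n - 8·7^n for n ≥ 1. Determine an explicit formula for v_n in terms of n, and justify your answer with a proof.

Computing the first terms: v_1 = -10, v_2 = -86, v_3 = -650. This suggests v_n = 4·3^(n - 1) - 2·7^n.
For the base case n = 1: the formula gives -10 = -10 = v_1.
Inductive step: assume the claim holds for n = i, so v_i = 4·3^(i - 1) - 2·7^i.
Then v_{i+1} = 3·v_i - 8·7^i = 3·(4·3^(i - 1) - 2·7^i) - 8·7^i = 4·3^i - 2·7^(i + 1) = 4·3^((i+1) - 1) - 2·7^(i+1),
which is the claimed formula at n = i+1.
By induction, the statement is established for all n ≥ 1.

v_n = 4·3^(n - 1) - 2·7^n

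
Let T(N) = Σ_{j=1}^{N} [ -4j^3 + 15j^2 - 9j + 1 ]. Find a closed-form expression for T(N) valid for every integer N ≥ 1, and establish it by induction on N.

We claim T(N) = -N(N^3 - 3N^2 - 2N + 1) for all N ≥ 1.
Base case (N = 1): T(1) = 3, and the closed form gives 3. They agree.
For the inductive step, assume it holds for an arbitrary j ≥ 1, so T(j) = j(-j^3 + 3j^2 + 2j - 1).
Then T(j+1) = T(j) + (-4j^3 + 3j^2 + 9j + 3) = (j(-j^3 + 3j^2 + 2j - 1)) + (-4j^3 + 3j^2 + 9j + 3).
Simplifying, T(j+1) = -(j + 1)(j^3 - 5j - 3) = -(j+1)((j+1)^3 - 3(j+1)^2 - 2(j+1) + 1),
which is the closed form with N = j+1.
By the principle of mathematical induction, the result holds for all N ≥ 1.

T(N) = -N(N^3 - 3N^2 - 2N + 1)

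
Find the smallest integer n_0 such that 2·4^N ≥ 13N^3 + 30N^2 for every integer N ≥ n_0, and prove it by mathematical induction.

n_0 = 6

At N = 5: 2048 < 2375, so the inequality fails and n_0 ≥ 6. We prove 2·4^N ≥ 13N^3 + 30N^2 for all N ≥ 6.
Base step (N = 6): 2·4^N = 8192 and 13N^3 + 30N^2 = 3888, so 8192 ≥ 3888.
Suppose the result is true for N = p, so 2·4^p ≥ 13p^3 + 30p^2.
Then 2·4^(p + 1) = 4·(2·4^p) ≥ 4·(13p^3 + 30p^2).
Also, for p ≥ 6 we have 4·(13p^3 + 30p^2) ≥ 13(p+1)^3 + 30(p+1)^2, since 4·(13p^3 + 30p^2) − (13(p+1)^3 + 30(p+1)^2) = 39p^3 + 51p^2 - 99p - 43, which is nonnegative for all p ≥ 6.
Combining, 2·4^(p + 1) ≥ 13(p+1)^3 + 30(p+1)^2.
Hence, by induction on N, the claim holds for every N ≥ 6.
Hence the smallest such n_0 is 6.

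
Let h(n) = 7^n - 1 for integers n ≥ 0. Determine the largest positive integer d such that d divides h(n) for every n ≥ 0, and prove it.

Computing the first values: h(0) = 0 and h(1) = 6; gcd(0, 6) = 6, so d ≤ 6.
We prove 6 | 7^n - 1 for all n ≥ 0 by induction on n.
Base case (n = 0): h(0) = 0 = 6·(0), so 6 | h(0).
Inductive step: suppose the statement holds for some j ≥ 0, i.e. 6 | h(j). Then
h(j+1) = 7^(j+1) - 1 = 7·(7^j - 1) + 6 = 7·h(j) + 6. The first term is divisible by 6 by the inductive hypothesis, and 6 is divisible by 6. Hence 6 | h(j+1).
Hence, by induction on n, the claim holds for every n ≥ 0.
Therefore the largest such d is 6.

d = 6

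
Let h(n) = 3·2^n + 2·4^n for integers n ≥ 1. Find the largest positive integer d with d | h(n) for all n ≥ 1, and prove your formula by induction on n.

d = 2

Computing the first values: h(1) = 14 and h(2) = 44; gcd(14, 44) = 2, so d ≤ 2.
We prove 2 | 3·2^n + 2·4^n for all n ≥ 1 by induction on n.
When n = 1: h(1) = 14 = 2·(7), so 2 | h(1).
Inductive step: assume the claim holds for n = j, i.e. 2 | h(j). Then
h(j+1) − 4·h(j) = (3·2^(j+1) + 2·4^(j+1)) − 4·(3·2^j + 2·4^j) = (3)·2^j·(2 − 4) = (-6)·2^j. Since 2 | h(j) by the inductive hypothesis, 2 | 4·h(j); and 2 | -6 since -6 = 2·-3. Therefore 2 | h(j+1).
By the principle of mathematical induction, the result holds for all n ≥ 1.
Therefore the largest such d is 2.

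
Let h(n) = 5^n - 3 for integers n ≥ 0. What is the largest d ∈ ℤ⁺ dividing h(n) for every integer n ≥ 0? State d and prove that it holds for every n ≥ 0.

d = 2

Computing the first values: h(0) = -2 and h(1) = 2; gcd(-2, 2) = 2, so d ≤ 2.
We prove 2 | 5^n - 3 for all n ≥ 0 by induction on n.
For the base case n = 0: h(0) = -2 = 2·(-1), so 2 | h(0).
For the inductive step, assume it holds for an arbitrary k ≥ 0, i.e. 2 | h(k). Then
h(k+1) = 5^(k+1) - 3 = 5·(5^k - 3) + 12 = 5·h(k) + 12. The first term is divisible by 2 by the inductive hypothesis, and 12 is divisible by 2. Hence 2 | h(k+1).
Hence, by induction on n, the claim holds for every n ≥ 0.
Therefore the largest such d is 2.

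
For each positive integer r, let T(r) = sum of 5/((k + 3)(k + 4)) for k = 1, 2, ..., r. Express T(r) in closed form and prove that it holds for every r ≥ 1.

T(r) = 5r/(4(r + 4))

We claim T(r) = 5r/(4(r + 4)) for all r ≥ 1.
For the base case r = 1: T(1) = 1/4, and the closed form gives 1/4. They agree.
Suppose the result is true for r = k, so T(k) = 5k/(4(k + 4)).
Then T(k+1) = T(k) + (5/((k + 4)(k + 5))) = (5k/(4(k + 4))) + (5/((k + 4)(k + 5))).
Simplifying, T(k+1) = 5(k + 1)/(4(k + 5)) = 5(k+1)/(4((k+1) + 4)),
which is the closed form with r = k+1.
This completes the induction.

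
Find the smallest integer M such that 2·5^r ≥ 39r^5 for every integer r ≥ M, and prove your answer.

M = 9

At r = 8: 781250 < 1277952, so the inequality fails and M ≥ 9. We prove 2·5^r ≥ 39r^5 for all r ≥ 9.
Base step (r = 9): 2·5^r = 3906250 and 39r^5 = 2302911, so 3906250 ≥ 2302911.
Inductive step: assume the claim holds for r = i, so 2·5^i ≥ 39i^5.
Then 2·5^(i + 1) = 5·(2·5^i) ≥ 5·(39i^5).
Also, for i ≥ 9 we have 5·(39i^5) ≥ 39(i+1)^5, since 5 ≥ (1 + 1/i)^5 for all i ≥ 9.
Combining, 2·5^(i + 1) ≥ 39(i+1)^5.
This completes the induction.
Hence the smallest such M is 9.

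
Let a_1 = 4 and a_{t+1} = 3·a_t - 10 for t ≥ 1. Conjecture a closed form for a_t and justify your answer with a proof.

a_t = -3^(t - 1) + 5

Computing the first terms: a_1 = 4, a_2 = 2, a_3 = -4. This suggests a_t = -3^(t - 1) + 5.
Base case (t = 1): the formula gives 4 = 4 = a_1.
Inductive step: assume the claim holds for t = r, so a_r = -3^(r - 1) + 5.
Then a_{r+1} = 3·a_r - 10 = 3·(-3^(r - 1) + 5) - 10 = -3^r + 5 = -3^((r+1) - 1) + 5,
which is the claimed formula at t = r+1.
This completes the induction.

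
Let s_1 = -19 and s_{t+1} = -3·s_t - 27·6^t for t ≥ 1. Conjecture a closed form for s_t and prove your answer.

Computing the first terms: s_1 = -19, s_2 = -105, s_3 = -657. This suggests s_t = -(-3)^(t - 1) - 3·6^t.
Base step (t = 1): the formula gives -19 = -19 = s_1.
Suppose the result is true for t = p, so s_p = -(-3)^(p - 1) - 3·6^p.
Then s_{p+1} = -3·s_p - 27·6^p = -3·(-(-3)^(p - 1) - 3·6^p) - 27·6^p = -(-3)^p - 3·6^(p + 1) = -(-3)^((p+1) - 1) - 3·6^(p+1),
which is the claimed formula at t = p+1.
This completes the induction.

s_t = -(-3)^(t - 1) - 3·6^t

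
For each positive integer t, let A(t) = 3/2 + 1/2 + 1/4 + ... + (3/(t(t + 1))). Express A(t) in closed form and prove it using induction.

A(t) = 3t/(t + 1)

We claim A(t) = 3t/(t + 1) for all t ≥ 1.
Base step (t = 1): A(1) = 3/2, and the closed form gives 3/2. They agree.
Suppose the result is true for t = r, so A(r) = 3r/(r + 1).
Then A(r+1) = A(r) + (3/((r + 1)(r + 2))) = (3r/(r + 1)) + (3/((r + 1)(r + 2))).
Simplifying, A(r+1) = 3(r + 1)/(r + 2) = 3(r+1)/((r+1) + 1),
which is the closed form with t = r+1.
By the principle of mathematical induction, the result holds for all t ≥ 1.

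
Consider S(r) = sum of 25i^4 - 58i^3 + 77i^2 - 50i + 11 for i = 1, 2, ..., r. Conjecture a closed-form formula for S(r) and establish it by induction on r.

We claim S(r) = r(5r^4 - 2r^3 + 5r^2 - r - 2) for all r ≥ 1.
For the base case r = 1: S(1) = 5, and the closed form gives 5. They agree.
Suppose the result is true for r = i, so S(i) = i(5i^4 - 2i^3 + 5i^2 - i - 2).
Then S(i+1) = S(i) + (25i^4 + 42i^3 + 53i^2 + 30i + 5) = (i(5i^4 - 2i^3 + 5i^2 - i - 2)) + (25i^4 + 42i^3 + 53i^2 + 30i + 5).
Simplifying, S(i+1) = (i + 1)(5i^4 + 18i^3 + 29i^2 + 23i + 5) = (i+1)(5(i+1)^4 - 2(i+1)^3 + 5(i+1)^2 - (i+1) - 2),
which is the closed form with r = i+1.
Hence, by induction on r, the claim holds for every r ≥ 1.

S(r) = r(5r^4 - 2r^3 + 5r^2 - r - 2)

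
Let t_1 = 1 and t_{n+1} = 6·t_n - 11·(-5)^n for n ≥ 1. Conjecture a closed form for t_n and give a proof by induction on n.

Computing the first terms: t_1 = 1, t_2 = 61, t_3 = 91. This suggests t_n = (-5)^n + 6^n.
Base case (n = 1): the formula gives 1 = 1 = t_1.
Inductive step: suppose the statement holds for some r ≥ 1, so t_r = (-5)^r + 6^r.
Then t_{r+1} = 6·t_r - 11·(-5)^r = 6·((-5)^r + 6^r) - 11·(-5)^r = (-5)^(r + 1) + 6^(r + 1),
which is the claimed formula at n = r+1.
This completes the induction.

t_n = (-5)^n + 6^n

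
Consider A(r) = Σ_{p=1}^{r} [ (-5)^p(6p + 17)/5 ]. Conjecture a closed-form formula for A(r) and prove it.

We claim A(r) = (-5)^r(r + 3) - 3 for all r ≥ 1.
Base case (r = 1): A(1) = -23, and the closed form gives -23. They agree.
Inductive step: assume the claim holds for r = p, so A(p) = (-5)^p(p + 3) - 3.
Then A(p+1) = A(p) + ((-5)^p(-6p - 23)) = ((-5)^p(p + 3) - 3) + ((-5)^p(-6p - 23)).
Simplifying, A(p+1) = -5(-5)^p·p - 20(-5)^p - 3 = (-5)^(p+1)((p+1) + 3) - 3,
which is the closed form with r = p+1.
This completes the induction.

A(r) = (-5)^r(r + 3) - 3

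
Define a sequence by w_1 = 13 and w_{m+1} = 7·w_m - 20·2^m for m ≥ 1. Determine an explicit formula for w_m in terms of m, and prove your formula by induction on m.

w_m = 2^(m + 2) + 5·7^(m - 1)

Computing the first terms: w_1 = 13, w_2 = 51, w_3 = 277. This suggests w_m = 2^(m + 2) + 5·7^(m - 1).
When m = 1: the formula gives 13 = 13 = w_1.
For the inductive step, assume it holds for an arbitrary p ≥ 1, so w_p = 2^(p + 2) + 5·7^(p - 1).
Then w_{p+1} = 7·w_p - 20·2^p = 7·(2^(p + 2) + 5·7^(p - 1)) - 20·2^p = 2^(p + 3) + 5·7^p = 2^((p+1) + 2) + 5·7^((p+1) - 1),
which is the claimed formula at m = p+1.
Hence, by induction on m, the claim holds for every m ≥ 1.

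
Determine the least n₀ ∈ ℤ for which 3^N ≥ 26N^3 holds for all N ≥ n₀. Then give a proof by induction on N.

At N = 8: 6561 < 13312, so the inequality fails and n₀ ≥ 9. We prove 3^N ≥ 26N^3 for all N ≥ 9.
For the base case N = 9: 3^N = 19683 and 26N^3 = 18954, so 19683 ≥ 18954.
For the inductive step, assume it holds for an arbitrary k ≥ 9, so 3^k ≥ 26k^3.
Then 3^(k + 1) = 3·(3^k) ≥ 3·(26k^3).
Also, for k ≥ 9 we have 3·(26k^3) ≥ 26(k+1)^3, since 3 ≥ (1 + 1/k)^3 for all k ≥ 9.
Combining, 3^(k + 1) ≥ 26(k+1)^3.
By the principle of mathematical induction, the result holds for all N ≥ 9.
Hence the smallest such n₀ is 9.

n₀ = 9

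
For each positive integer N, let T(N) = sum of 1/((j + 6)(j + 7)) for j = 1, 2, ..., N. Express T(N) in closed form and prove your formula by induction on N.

T(N) = N/(7(N + 7))

We claim T(N) = N/(7(N + 7)) for all N ≥ 1.
Base case (N = 1): T(1) = 1/56, and the closed form gives 1/56. They agree.
Inductive step: suppose the statement holds for some j ≥ 1, so T(j) = j/(7(j + 7)).
Then T(j+1) = T(j) + (1/((j + 7)(j + 8))) = (j/(7(j + 7))) + (1/((j + 7)(j + 8))).
Simplifying, T(j+1) = (j + 1)/(7(j + 8)) = (j+1)/(7((j+1) + 7)),
which is the closed form with N = j+1.
By induction, the statement is established for all N ≥ 1.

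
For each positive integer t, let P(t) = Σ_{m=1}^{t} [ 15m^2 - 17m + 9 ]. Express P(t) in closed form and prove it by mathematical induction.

P(t) = t(5t^2 - t + 3)

We claim P(t) = t(5t^2 - t + 3) for all t ≥ 1.
For the base case t = 1: P(1) = 7, and the closed form gives 7. They agree.
Inductive step: assume the claim holds for t = m, so P(m) = m(5m^2 - m + 3).
Then P(m+1) = P(m) + (15m^2 + 13m + 7) = (m(5m^2 - m + 3)) + (15m^2 + 13m + 7).
Simplifying, P(m+1) = (m + 1)(5m^2 + 9m + 7) = (m+1)(5(m+1)^2 - (m+1) + 3),
which is the closed form with t = m+1.
By induction, the statement is established for all t ≥ 1.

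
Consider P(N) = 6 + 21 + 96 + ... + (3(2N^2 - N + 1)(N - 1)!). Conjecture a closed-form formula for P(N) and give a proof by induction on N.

P(N) = (6N + 3)N! - 3

We claim P(N) = (6N + 3)N! - 3 for all N ≥ 1.
Base step (N = 1): P(1) = 6, and the closed form gives 6. They agree.
Inductive step: assume the claim holds for N = k, so P(k) = (6k + 3)k! - 3.
Then P(k+1) = P(k) + (3(2k^2 + 3k + 2)k!) = ((6k + 3)k! - 3) + (3(2k^2 + 3k + 2)k!).
Simplifying, P(k+1) = (6(k+1) + 3)(k+1)! - 3,
which is the closed form with N = k+1.
Hence, by induction on N, the claim holds for every N ≥ 1.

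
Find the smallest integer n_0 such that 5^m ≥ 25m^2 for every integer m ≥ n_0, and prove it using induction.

n_0 = 4

At m = 3: 125 < 225, so the inequality fails and n_0 ≥ 4. We prove 5^m ≥ 25m^2 for all m ≥ 4.
When m = 4: 5^m = 625 and 25m^2 = 400, so 625 ≥ 400.
Inductive step: suppose the statement holds for some r ≥ 4, so 5^r ≥ 25r^2.
Then 5^(r + 1) = 5·(5^r) ≥ 5·(25r^2).
Also, for r ≥ 4 we have 5·(25r^2) ≥ 25(r+1)^2, since 5 ≥ (1 + 1/r)^2 for all r ≥ 4.
Combining, 5^(r + 1) ≥ 25(r+1)^2.
This completes the induction.
Hence the smallest such n_0 is 4.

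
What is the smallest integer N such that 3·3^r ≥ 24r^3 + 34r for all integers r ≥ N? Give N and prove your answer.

At r = 7: 6561 < 8470, so the inequality fails and N ≥ 8. We prove 3·3^r ≥ 24r^3 + 34r for all r ≥ 8.
For the base case r = 8: 3·3^r = 19683 and 24r^3 + 34r = 12560, so 19683 ≥ 12560.
Inductive step: assume the claim holds for r = j, so 3·3^j ≥ 24j^3 + 34j.
Then 3·3^(j + 1) = 3·(3·3^j) ≥ 3·(24j^3 + 34j).
Also, for j ≥ 8 we have 3·(24j^3 + 34j) ≥ 24(j+1)^3 + 34(j+1), since 3·(24j^3 + 34j) − (24(j+1)^3 + 34(j+1)) = 48j^3 - 72j^2 - 4j - 58, which is nonnegative for all j ≥ 8.
Combining, 3·3^(j + 1) ≥ 24(j+1)^3 + 34(j+1).
Hence, by induction on r, the claim holds for every r ≥ 8.
Hence the smallest such N is 8.

N = 8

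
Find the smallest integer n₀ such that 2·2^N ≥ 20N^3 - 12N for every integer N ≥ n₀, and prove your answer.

n₀ = 16

At N = 15: 65536 < 67320, so the inequality fails and n₀ ≥ 16. We prove 2·2^N ≥ 20N^3 - 12N for all N ≥ 16.
Base step (N = 16): 2·2^N = 131072 and 20N^3 - 12N = 81728, so 131072 ≥ 81728.
Inductive step: assume the claim holds for N = k, so 2·2^k ≥ 20k^3 - 12k.
Then 2·2^(k + 1) = 2·(2·2^k) ≥ 2·(20k^3 - 12k).
Also, for k ≥ 16 we have 2·(20k^3 - 12k) ≥ 20(k+1)^3 - 12(k+1), since 2·(20k^3 - 12k) − (20(k+1)^3 - 12(k+1)) = 20k^3 - 60k^2 - 72k - 8, which is nonnegative for all k ≥ 16.
Combining, 2·2^(k + 1) ≥ 20(k+1)^3 - 12(k+1).
Hence, by induction on N, the claim holds for every N ≥ 16.
Hence the smallest such n₀ is 16.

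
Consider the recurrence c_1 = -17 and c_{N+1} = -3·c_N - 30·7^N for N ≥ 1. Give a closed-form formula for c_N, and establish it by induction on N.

Computing the first terms: c_1 = -17, c_2 = -159, c_3 = -993. This suggests c_N = 4(-3)^(N - 1) - 3·7^N.
Base step (N = 1): the formula gives -17 = -17 = c_1.
Inductive step: assume the claim holds for N = k, so c_k = 4(-3)^(k - 1) - 3·7^k.
Then c_{k+1} = -3·c_k - 30·7^k = -3·(4(-3)^(k - 1) - 3·7^k) - 30·7^k = 4(-3)^k - 3·7^(k + 1) = 4(-3)^((k+1) - 1) - 3·7^(k+1),
which is the claimed formula at N = k+1.
Hence, by induction on N, the claim holds for every N ≥ 1.

c_N = 4(-3)^(N - 1) - 3·7^N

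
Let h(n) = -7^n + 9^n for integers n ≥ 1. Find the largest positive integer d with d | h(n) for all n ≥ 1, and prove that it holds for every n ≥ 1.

d = 2

Computing the first values: h(1) = 2 and h(2) = 32; gcd(2, 32) = 2, so d ≤ 2.
We prove 2 | -7^n + 9^n for all n ≥ 1 by induction on n.
For the base case n = 1: h(1) = 2 = 2·(1), so 2 | h(1).
Inductive step: suppose the statement holds for some r ≥ 1, i.e. 2 | h(r). Then
9^{r+1} − 7^{r+1} = 9·9^r − 7·7^r = 9·(9^r − 7^r) + (2)·7^r. The first term is divisible by 2 by the inductive hypothesis, and the second term (2)·7^r is divisible by 2 since 2 | 2. Hence 2 | h(r+1).
This completes the induction.
Therefore the largest such d is 2.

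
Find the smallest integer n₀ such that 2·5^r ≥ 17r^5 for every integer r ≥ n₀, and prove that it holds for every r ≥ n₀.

At r = 7: 156250 < 285719, so the inequality fails and n₀ ≥ 8. We prove 2·5^r ≥ 17r^5 for all r ≥ 8.
When r = 8: 2·5^r = 781250 and 17r^5 = 557056, so 781250 ≥ 557056.
For the inductive step, assume it holds for an arbitrary k ≥ 8, so 2·5^k ≥ 17k^5.
Then 2·5^(k + 1) = 5·(2·5^k) ≥ 5·(17k^5).
Also, for k ≥ 8 we have 5·(17k^5) ≥ 17(k+1)^5, since 5 ≥ (1 + 1/k)^5 for all k ≥ 8.
Combining, 2·5^(k + 1) ≥ 17(k+1)^5.
Hence, by induction on r, the claim holds for every r ≥ 8.
Hence the smallest such n₀ is 8.

n₀ = 8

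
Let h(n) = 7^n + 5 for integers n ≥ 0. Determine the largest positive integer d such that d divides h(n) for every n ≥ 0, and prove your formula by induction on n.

d = 6

Computing the first values: h(0) = 6 and h(1) = 12; gcd(6, 12) = 6, so d ≤ 6.
We prove 6 | 7^n + 5 for all n ≥ 0 by induction on n.
For the base case n = 0: h(0) = 6 = 6·(1), so 6 | h(0).
Suppose the result is true for n = r, i.e. 6 | h(r). Then
h(r+1) = 7^(r+1) + 5 = 7·(7^r + 5) - 30 = 7·h(r) - 30. The first term is divisible by 6 by the inductive hypothesis, and -30 is divisible by 6. Hence 6 | h(r+1).
By induction, the statement is established for all n ≥ 0.
Therefore the largest such d is 6.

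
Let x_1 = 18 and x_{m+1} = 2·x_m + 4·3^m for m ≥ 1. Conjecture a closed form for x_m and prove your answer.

Computing the first terms: x_1 = 18, x_2 = 48, x_3 = 132. This suggests x_m = 3·2^m + 4·3^m.
Base case (m = 1): the formula gives 18 = 18 = x_1.
For the inductive step, assume it holds for an arbitrary k ≥ 1, so x_k = 3·2^k + 4·3^k.
Then x_{k+1} = 2·x_k + 4·3^k = 2·(3·2^k + 4·3^k) + 4·3^k = 3·2^(k + 1) + 4·3^(k + 1),
which is the claimed formula at m = k+1.
Hence, by induction on m, the claim holds for every m ≥ 1.

x_m = 3·2^m + 4·3^m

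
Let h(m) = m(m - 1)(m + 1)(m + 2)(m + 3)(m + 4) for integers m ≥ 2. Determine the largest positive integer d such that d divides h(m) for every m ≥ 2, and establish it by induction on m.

d = 720

Computing the first values: h(2) = 720 and h(3) = 5040; gcd(720, 5040) = 720, so d ≤ 720.
We prove 720 | m(m - 1)(m + 1)(m + 2)(m + 3)(m + 4) for all m ≥ 2 by induction on m.
Base case (m = 2): h(2) = 720 = 720·(1), so 720 | h(2).
Inductive step: suppose the statement holds for some k ≥ 2, i.e. 720 | h(k). Then
h(k+1) − h(k) = k·(k+1)·(k+2)·(k+3)·(k+4)·(k+5) − (k-1)·k·(k+1)·(k+2)·(k+3)·(k+4) = k·(k+1)·(k+2)·(k+3)·(k+4)·[(k+5) − (k-1)] = 6·k·(k+1)·(k+2)·(k+3)·(k+4). The product of 5 consecutive integers is divisible by (5)! = 120, so h(k+1) − h(k) is divisible by 6·120 = 720. By the inductive hypothesis 720 | h(k), hence 720 | h(k+1).
This completes the induction.
Therefore the largest such d is 720.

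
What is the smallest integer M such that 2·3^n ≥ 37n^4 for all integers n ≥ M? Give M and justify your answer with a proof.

At n = 11: 354294 < 541717, so the inequality fails and M ≥ 12. We prove 2·3^n ≥ 37n^4 for all n ≥ 12.
Base case (n = 12): 2·3^n = 1062882 and 37n^4 = 767232, so 1062882 ≥ 767232.
Suppose the result is true for n = j, so 2·3^j ≥ 37j^4.
Then 2·3^(j + 1) = 3·(2·3^j) ≥ 3·(37j^4).
Also, for j ≥ 12 we have 3·(37j^4) ≥ 37(j+1)^4, since 3 ≥ (1 + 1/j)^4 for all j ≥ 12.
Combining, 2·3^(j + 1) ≥ 37(j+1)^4.
By induction, the statement is established for all n ≥ 12.
Hence the smallest such M is 12.

M = 12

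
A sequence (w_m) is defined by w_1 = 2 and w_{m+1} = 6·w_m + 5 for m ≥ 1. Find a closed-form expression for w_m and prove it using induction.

w_m = 3·6^(m - 1) - 1

Computing the first terms: w_1 = 2, w_2 = 17, w_3 = 107. This suggests w_m = 3·6^(m - 1) - 1.
For the base case m = 1: the formula gives 2 = 2 = w_1.
Suppose the result is true for m = i, so w_i = 3·6^(i - 1) - 1.
Then w_{i+1} = 6·w_i + 5 = 6·(3·6^(i - 1) - 1) + 5 = 3·6^i - 1 = 3·6^((i+1) - 1) - 1,
which is the claimed formula at m = i+1.
By the principle of mathematical induction, the result holds for all m ≥ 1.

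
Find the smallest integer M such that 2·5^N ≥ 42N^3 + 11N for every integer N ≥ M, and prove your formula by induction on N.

At N = 4: 1250 < 2732, so the inequality fails and M ≥ 5. We prove 2·5^N ≥ 42N^3 + 11N for all N ≥ 5.
For the base case N = 5: 2·5^N = 6250 and 42N^3 + 11N = 5305, so 6250 ≥ 5305.
Inductive step: suppose the statement holds for some j ≥ 5, so 2·5^j ≥ 42j^3 + 11j.
Then 2·5^(j + 1) = 5·(2·5^j) ≥ 5·(42j^3 + 11j).
Also, for j ≥ 5 we have 5·(42j^3 + 11j) ≥ 42(j+1)^3 + 11(j+1), since 5·(42j^3 + 11j) − (42(j+1)^3 + 11(j+1)) = 168j^3 - 126j^2 - 82j - 53, which is nonnegative for all j ≥ 5.
Combining, 2·5^(j + 1) ≥ 42(j+1)^3 + 11(j+1).
Hence, by induction on N, the claim holds for every N ≥ 5.
Hence the smallest such M is 5.

M = 5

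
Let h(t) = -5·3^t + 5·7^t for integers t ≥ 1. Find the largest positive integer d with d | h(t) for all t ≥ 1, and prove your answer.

d = 20

Computing the first values: h(1) = 20 and h(2) = 200; gcd(20, 200) = 20, so d ≤ 20.
We prove 20 | -5·3^t + 5·7^t for all t ≥ 1 by induction on t.
Base case (t = 1): h(1) = 20 = 20·(1), so 20 | h(1).
Inductive step: assume the claim holds for t = m, i.e. 20 | h(m). Then
h(m+1) − 7·h(m) = (-5·3^(m+1) + 5·7^(m+1)) − 7·(-5·3^m + 5·7^m) = (-5)·3^m·(3 − 7) = (20)·3^m. Since 20 | h(m) by the inductive hypothesis, 20 | 7·h(m); and 20 | 20 since 20 = 20·1. Therefore 20 | h(m+1).
By induction, the statement is established for all t ≥ 1.
Therefore the largest such d is 20.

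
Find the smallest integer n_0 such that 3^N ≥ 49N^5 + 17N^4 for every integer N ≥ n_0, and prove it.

At N = 16: 43046721 < 52494336, so the inequality fails and n_0 ≥ 17. We prove 3^N ≥ 49N^5 + 17N^4 for all N ≥ 17.
When N = 17: 3^N = 129140163 and 49N^5 + 17N^4 = 70992850, so 129140163 ≥ 70992850.
Inductive step: assume the claim holds for N = k, so 3^k ≥ 49k^5 + 17k^4.
Then 3^(k + 1) = 3·(3^k) ≥ 3·(49k^5 + 17k^4).
Also, for k ≥ 17 we have 3·(49k^5 + 17k^4) ≥ 49(k+1)^5 + 17(k+1)^4, since 3·(49k^5 + 17k^4) − (49(k+1)^5 + 17(k+1)^4) = 98k^5 - 211k^4 - 558k^3 - 592k^2 - 313k - 66, which is nonnegative for all k ≥ 17.
Combining, 3^(k + 1) ≥ 49(k+1)^5 + 17(k+1)^4.
By induction, the statement is established for all N ≥ 17.
Hence the smallest such n_0 is 17.

n_0 = 17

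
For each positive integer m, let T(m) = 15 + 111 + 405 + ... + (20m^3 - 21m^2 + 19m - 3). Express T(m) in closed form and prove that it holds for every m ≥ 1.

T(m) = m(5m^3 + 3m^2 + 4m + 3)

We claim T(m) = m(5m^3 + 3m^2 + 4m + 3) for all m ≥ 1.
When m = 1: T(1) = 15, and the closed form gives 15. They agree.
For the inductive step, assume it holds for an arbitrary k ≥ 1, so T(k) = k(5k^3 + 3k^2 + 4k + 3).
Then T(k+1) = T(k) + (20k^3 + 39k^2 + 37k + 15) = (k(5k^3 + 3k^2 + 4k + 3)) + (20k^3 + 39k^2 + 37k + 15).
Simplifying, T(k+1) = (k + 1)(5k^3 + 18k^2 + 25k + 15) = (k+1)(5(k+1)^3 + 3(k+1)^2 + 4(k+1) + 3),
which is the closed form with m = k+1.
This completes the induction.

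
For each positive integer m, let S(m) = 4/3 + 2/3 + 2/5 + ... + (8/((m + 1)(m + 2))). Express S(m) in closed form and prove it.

S(m) = 4m/(m + 2)

We claim S(m) = 4m/(m + 2) for all m ≥ 1.
Base case (m = 1): S(1) = 4/3, and the closed form gives 4/3. They agree.
Inductive step: assume the claim holds for m = j, so S(j) = 4j/(j + 2).
Then S(j+1) = S(j) + (8/((j + 2)(j + 3))) = (4j/(j + 2)) + (8/((j + 2)(j + 3))).
Simplifying, S(j+1) = 4(j + 1)/(j + 3) = 4(j+1)/((j+1) + 2),
which is the closed form with m = j+1.
Hence, by induction on m, the claim holds for every m ≥ 1.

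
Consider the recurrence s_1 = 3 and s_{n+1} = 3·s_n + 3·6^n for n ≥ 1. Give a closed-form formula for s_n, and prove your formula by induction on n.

s_n = -3^n + 6^n

Computing the first terms: s_1 = 3, s_2 = 27, s_3 = 189. This suggests s_n = -3^n + 6^n.
Base step (n = 1): the formula gives 3 = 3 = s_1.
Inductive step: suppose the statement holds for some m ≥ 1, so s_m = -3^m + 6^m.
Then s_{m+1} = 3·s_m + 3·6^m = 3·(-3^m + 6^m) + 3·6^m = -3^(m + 1) + 6^(m + 1),
which is the claimed formula at n = m+1.
By induction, the statement is established for all n ≥ 1.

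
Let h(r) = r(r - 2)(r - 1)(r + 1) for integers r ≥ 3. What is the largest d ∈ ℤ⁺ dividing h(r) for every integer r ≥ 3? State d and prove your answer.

d = 24

Computing the first values: h(3) = 24 and h(4) = 120; gcd(24, 120) = 24, so d ≤ 24.
We prove 24 | r(r - 2)(r - 1)(r + 1) for all r ≥ 3 by induction on r.
When r = 3: h(3) = 24 = 24·(1), so 24 | h(3).
Inductive step: suppose the statement holds for some p ≥ 3, i.e. 24 | h(p). Then
h(p+1) − h(p) = (p-1)·p·(p+1)·(p+2) − (p-2)·(p-1)·p·(p+1) = (p-1)·p·(p+1)·[(p+2) − (p-2)] = 4·(p-1)·p·(p+1). The product of 3 consecutive integers is divisible by (3)! = 6, so h(p+1) − h(p) is divisible by 4·6 = 24. By the inductive hypothesis 24 | h(p), hence 24 | h(p+1).
This completes the induction.
Therefore the largest such d is 24.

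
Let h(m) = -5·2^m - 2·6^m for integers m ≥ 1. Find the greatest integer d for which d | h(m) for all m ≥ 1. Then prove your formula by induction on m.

Computing the first values: h(1) = -22 and h(2) = -92; gcd(-22, -92) = 2, so d ≤ 2.
We prove 2 | -5·2^m - 2·6^m for all m ≥ 1 by induction on m.
Base case (m = 1): h(1) = -22 = 2·(-11), so 2 | h(1).
Inductive step: assume the claim holds for m = r, i.e. 2 | h(r). Then
h(r+1) − 6·h(r) = (-5·2^(r+1) - 2·6^(r+1)) − 6·(-5·2^r - 2·6^r) = (-5)·2^r·(2 − 6) = (20)·2^r. Since 2 | h(r) by the inductive hypothesis, 2 | 6·h(r); and 2 | 20 since 20 = 2·10. Therefore 2 | h(r+1).
Hence, by induction on m, the claim holds for every m ≥ 1.
Therefore the largest such d is 2.

d = 2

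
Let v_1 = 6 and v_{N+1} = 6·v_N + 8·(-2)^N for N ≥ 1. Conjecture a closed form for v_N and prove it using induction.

v_N = -(-2)^N + 4·6^(N - 1)

Computing the first terms: v_1 = 6, v_2 = 20, v_3 = 152. This suggests v_N = -(-2)^N + 4·6^(N - 1).
When N = 1: the formula gives 6 = 6 = v_1.
Inductive step: suppose the statement holds for some k ≥ 1, so v_k = -(-2)^k + 4·6^(k - 1).
Then v_{k+1} = 6·v_k + 8·(-2)^k = 6·(-(-2)^k + 4·6^(k - 1)) + 8·(-2)^k = -(-2)^(k + 1) + 4·6^k = -(-2)^(k+1) + 4·6^((k+1) - 1),
which is the claimed formula at N = k+1.
This completes the induction.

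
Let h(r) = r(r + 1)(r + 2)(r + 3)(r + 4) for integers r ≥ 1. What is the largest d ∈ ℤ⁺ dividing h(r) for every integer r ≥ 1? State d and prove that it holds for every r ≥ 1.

d = 120

Computing the first values: h(1) = 120 and h(2) = 720; gcd(120, 720) = 120, so d ≤ 120.
We prove 120 | r(r + 1)(r + 2)(r + 3)(r + 4) for all r ≥ 1 by induction on r.
When r = 1: h(1) = 120 = 120·(1), so 120 | h(1).
Inductive step: suppose the statement holds for some m ≥ 1, i.e. 120 | h(m). Then
h(m+1) − h(m) = (m+1)·(m+2)·(m+3)·(m+4)·(m+5) − m·(m+1)·(m+2)·(m+3)·(m+4) = (m+1)·(m+2)·(m+3)·(m+4)·[(m+5) − m] = 5·(m+1)·(m+2)·(m+3)·(m+4). The product of 4 consecutive integers is divisible by (4)! = 24, so h(m+1) − h(m) is divisible by 5·24 = 120. By the inductive hypothesis 120 | h(m), hence 120 | h(m+1).
By induction, the statement is established for all r ≥ 1.
Therefore the largest such d is 120.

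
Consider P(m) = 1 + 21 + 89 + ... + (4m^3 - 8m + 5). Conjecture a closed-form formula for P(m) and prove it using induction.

We claim P(m) = m(m^3 + 2m^2 - 3m + 1) for all m ≥ 1.
When m = 1: P(1) = 1, and the closed form gives 1. They agree.
For the inductive step, assume it holds for an arbitrary p ≥ 1, so P(p) = p(p^3 + 2p^2 - 3p + 1).
Then P(p+1) = P(p) + (-8p + 4(p + 1)^3 - 3) = (p(p^3 + 2p^2 - 3p + 1)) + (-8p + 4(p + 1)^3 - 3).
Simplifying, P(p+1) = (p + 1)(p^3 + 5p^2 + 4p + 1) = (p+1)((p+1)^3 + 2(p+1)^2 - 3(p+1) + 1),
which is the closed form with m = p+1.
This completes the induction.

P(m) = m(m^3 + 2m^2 - 3m + 1)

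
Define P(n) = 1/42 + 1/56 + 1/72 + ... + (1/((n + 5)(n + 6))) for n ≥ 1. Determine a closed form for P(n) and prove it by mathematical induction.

P(n) = n/(6(n + 6))

We claim P(n) = n/(6(n + 6)) for all n ≥ 1.
Base step (n = 1): P(1) = 1/42, and the closed form gives 1/42. They agree.
Inductive step: assume the claim holds for n = k, so P(k) = k/(6(k + 6)).
Then P(k+1) = P(k) + (1/((k + 6)(k + 7))) = (k/(6(k + 6))) + (1/((k + 6)(k + 7))).
Simplifying, P(k+1) = (k + 1)/(6(k + 7)) = (k+1)/(6((k+1) + 6)),
which is the closed form with n = k+1.
By induction, the statement is established for all n ≥ 1.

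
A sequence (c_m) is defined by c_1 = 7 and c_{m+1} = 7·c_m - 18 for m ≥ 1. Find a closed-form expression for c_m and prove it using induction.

Computing the first terms: c_1 = 7, c_2 = 31, c_3 = 199. This suggests c_m = 4·7^(m - 1) + 3.
For the base case m = 1: the formula gives 7 = 7 = c_1.
Inductive step: suppose the statement holds for some j ≥ 1, so c_j = 4·7^(j - 1) + 3.
Then c_{j+1} = 7·c_j - 18 = 7·(4·7^(j - 1) + 3) - 18 = 4·7^j + 3 = 4·7^((j+1) - 1) + 3,
which is the claimed formula at m = j+1.
By the principle of mathematical induction, the result holds for all m ≥ 1.

c_m = 4·7^(m - 1) + 3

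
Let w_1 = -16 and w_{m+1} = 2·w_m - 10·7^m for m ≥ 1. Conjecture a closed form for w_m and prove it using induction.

Computing the first terms: w_1 = -16, w_2 = -102, w_3 = -694. This suggests w_m = -2^m - 2·7^m.
Base case (m = 1): the formula gives -16 = -16 = w_1.
For the inductive step, assume it holds for an arbitrary k ≥ 1, so w_k = -2^k - 2·7^k.
Then w_{k+1} = 2·w_k - 10·7^k = 2·(-2^k - 2·7^k) - 10·7^k = -2^(k + 1) - 2·7^(k + 1),
which is the claimed formula at m = k+1.
This completes the induction.

w_m = -2^m - 2·7^m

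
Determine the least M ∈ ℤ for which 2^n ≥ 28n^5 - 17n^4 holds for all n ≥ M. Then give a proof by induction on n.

At n = 29: 536870912 < 562288395, so the inequality fails and M ≥ 30. We prove 2^n ≥ 28n^5 - 17n^4 for all n ≥ 30.
Base step (n = 30): 2^n = 1073741824 and 28n^5 - 17n^4 = 666630000, so 1073741824 ≥ 666630000.
Inductive step: suppose the statement holds for some p ≥ 30, so 2^p ≥ 28p^5 - 17p^4.
Then 2^(p + 1) = 2·(2^p) ≥ 2·(28p^5 - 17p^4).
Also, for p ≥ 30 we have 2·(28p^5 - 17p^4) ≥ 28(p+1)^5 - 17(p+1)^4, since 2·(28p^5 - 17p^4) − (28(p+1)^5 - 17(p+1)^4) = 28p^5 - 157p^4 - 212p^3 - 178p^2 - 72p - 11, which is nonnegative for all p ≥ 30.
Combining, 2^(p + 1) ≥ 28(p+1)^5 - 17(p+1)^4.
This completes the induction.
Hence the smallest such M is 30.

M = 30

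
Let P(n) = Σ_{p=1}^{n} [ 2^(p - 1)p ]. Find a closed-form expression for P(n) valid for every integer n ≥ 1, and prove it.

We claim P(n) = 2^n(n - 1) + 1 for all n ≥ 1.
When n = 1: P(1) = 1, and the closed form gives 1. They agree.
For the inductive step, assume it holds for an arbitrary p ≥ 1, so P(p) = 2^p(p - 1) + 1.
Then P(p+1) = P(p) + (2^p(p + 1)) = (2^p(p - 1) + 1) + (2^p(p + 1)).
Simplifying, P(p+1) = 2^(p + 1)p + 1 = 2^(p+1)((p+1) - 1) + 1,
which is the closed form with n = p+1.
By the principle of mathematical induction, the result holds for all n ≥ 1.

P(n) = 2^n(n - 1) + 1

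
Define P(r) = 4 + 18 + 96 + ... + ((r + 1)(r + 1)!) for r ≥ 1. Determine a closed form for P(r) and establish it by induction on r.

We claim P(r) = (r + 2)! - 2 for all r ≥ 1.
Base case (r = 1): P(1) = 4, and the closed form gives 4. They agree.
Inductive step: assume the claim holds for r = m, so P(m) = (m + 2)! - 2.
Then P(m+1) = P(m) + ((m + 2)(m + 2)!) = ((m + 2)! - 2) + ((m + 2)(m + 2)!).
Simplifying, P(m+1) = ((m+1) + 2)! - 2,
which is the closed form with r = m+1.
By the principle of mathematical induction, the result holds for all r ≥ 1.

P(r) = (r + 2)! - 2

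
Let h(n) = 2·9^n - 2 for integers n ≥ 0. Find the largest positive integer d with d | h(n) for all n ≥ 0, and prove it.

d = 16

Computing the first values: h(0) = 0 and h(1) = 16; gcd(0, 16) = 16, so d ≤ 16.
We prove 16 | 2·9^n - 2 for all n ≥ 0 by induction on n.
When n = 0: h(0) = 0 = 16·(0), so 16 | h(0).
Suppose the result is true for n = r, i.e. 16 | h(r). Then
h(r+1) = 2·9^(r+1) - 2 = 9·(2·9^r - 2) + 16 = 9·h(r) + 16. The first term is divisible by 16 by the inductive hypothesis, and 16 is divisible by 16. Hence 16 | h(r+1).
By induction, the statement is established for all n ≥ 0.
Therefore the largest such d is 16.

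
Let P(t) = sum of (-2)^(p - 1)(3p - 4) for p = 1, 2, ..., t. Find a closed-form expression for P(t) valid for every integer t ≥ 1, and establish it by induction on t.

P(t) = (-2)^t(-t + 1) - 1

We claim P(t) = (-2)^t(-t + 1) - 1 for all t ≥ 1.
For the base case t = 1: P(1) = -1, and the closed form gives -1. They agree.
Inductive step: suppose the statement holds for some p ≥ 1, so P(p) = (-2)^p(-p + 1) - 1.
Then P(p+1) = P(p) + ((-2)^p(3p - 1)) = ((-2)^p(-p + 1) - 1) + ((-2)^p(3p - 1)).
Simplifying, P(p+1) = 2(-2)^p·p - 1 = (-2)^(p+1)(-(p+1) + 1) - 1,
which is the closed form with t = p+1.
By induction, the statement is established for all t ≥ 1.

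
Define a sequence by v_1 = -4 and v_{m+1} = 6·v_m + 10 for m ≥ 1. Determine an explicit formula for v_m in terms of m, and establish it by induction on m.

Computing the first terms: v_1 = -4, v_2 = -14, v_3 = -74. This suggests v_m = -2·6^(m - 1) - 2.
Base step (m = 1): the formula gives -4 = -4 = v_1.
Inductive step: assume the claim holds for m = k, so v_k = -2·6^(k - 1) - 2.
Then v_{k+1} = 6·v_k + 10 = 6·(-2·6^(k - 1) - 2) + 10 = -2·6^k - 2 = -2·6^((k+1) - 1) - 2,
which is the claimed formula at m = k+1.
Hence, by induction on m, the claim holds for every m ≥ 1.

v_m = -2·6^(m - 1) - 2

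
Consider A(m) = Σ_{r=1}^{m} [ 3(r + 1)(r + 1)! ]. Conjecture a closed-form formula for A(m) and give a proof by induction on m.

We claim A(m) = 3(m + 2)! - 6 for all m ≥ 1.
For the base case m = 1: A(1) = 12, and the closed form gives 12. They agree.
For the inductive step, assume it holds for an arbitrary r ≥ 1, so A(r) = 3(r + 2)! - 6.
Then A(r+1) = A(r) + (3(r + 2)(r + 2)!) = (3(r + 2)! - 6) + (3(r + 2)(r + 2)!).
Simplifying, A(r+1) = 3((r+1) + 2)! - 6,
which is the closed form with m = r+1.
Hence, by induction on m, the claim holds for every m ≥ 1.

A(m) = 3(m + 2)! - 6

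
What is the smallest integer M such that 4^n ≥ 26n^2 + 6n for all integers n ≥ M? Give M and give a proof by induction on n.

M = 5

At n = 4: 256 < 440, so the inequality fails and M ≥ 5. We prove 4^n ≥ 26n^2 + 6n for all n ≥ 5.
When n = 5: 4^n = 1024 and 26n^2 + 6n = 680, so 1024 ≥ 680.
Suppose the result is true for n = m, so 4^m ≥ 26m^2 + 6m.
Then 4^(m + 1) = 4·(4^m) ≥ 4·(26m^2 + 6m).
Also, for m ≥ 5 we have 4·(26m^2 + 6m) ≥ 26(m+1)^2 + 6(m+1), since 4·(26m^2 + 6m) − (26(m+1)^2 + 6(m+1)) = 78m^2 - 34m - 32, which is nonnegative for all m ≥ 5.
Combining, 4^(m + 1) ≥ 26(m+1)^2 + 6(m+1).
By the principle of mathematical induction, the result holds for all n ≥ 5.
Hence the smallest such M is 5.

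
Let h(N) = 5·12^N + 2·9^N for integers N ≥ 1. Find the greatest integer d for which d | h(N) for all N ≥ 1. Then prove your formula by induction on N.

d = 6

Computing the first values: h(1) = 78 and h(2) = 882; gcd(78, 882) = 6, so d ≤ 6.
We prove 6 | 5·12^N + 2·9^N for all N ≥ 1 by induction on N.
Base step (N = 1): h(1) = 78 = 6·(13), so 6 | h(1).
Suppose the result is true for N = j, i.e. 6 | h(j). Then
h(j+1) − 12·h(j) = (5·12^(j+1) + 2·9^(j+1)) − 12·(5·12^j + 2·9^j) = (2)·9^j·(9 − 12) = (-6)·9^j. Since 6 | h(j) by the inductive hypothesis, 6 | 12·h(j); and 6 | -6 since -6 = 6·-1. Therefore 6 | h(j+1).
By induction, the statement is established for all N ≥ 1.
Therefore the largest such d is 6.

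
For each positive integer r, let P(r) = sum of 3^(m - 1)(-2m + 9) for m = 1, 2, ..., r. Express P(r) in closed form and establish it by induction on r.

P(r) = 3^r(-r + 5) - 5

We claim P(r) = 3^r(-r + 5) - 5 for all r ≥ 1.
Base case (r = 1): P(1) = 7, and the closed form gives 7. They agree.
Inductive step: suppose the statement holds for some m ≥ 1, so P(m) = 3^m(-m + 5) - 5.
Then P(m+1) = P(m) + (3^m(-2m + 7)) = (3^m(-m + 5) - 5) + (3^m(-2m + 7)).
Simplifying, P(m+1) = -3·3^m·m + 12·3^m - 5 = 3^(m+1)(-(m+1) + 5) - 5,
which is the closed form with r = m+1.
This completes the induction.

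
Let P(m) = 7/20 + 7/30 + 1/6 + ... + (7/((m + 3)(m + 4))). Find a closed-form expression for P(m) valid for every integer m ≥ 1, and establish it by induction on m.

P(m) = 7m/(4(m + 4))

We claim P(m) = 7m/(4(m + 4)) for all m ≥ 1.
When m = 1: P(1) = 7/20, and the closed form gives 7/20. They agree.
Suppose the result is true for m = p, so P(p) = 7p/(4(p + 4)).
Then P(p+1) = P(p) + (7/((p + 4)(p + 5))) = (7p/(4(p + 4))) + (7/((p + 4)(p + 5))).
Simplifying, P(p+1) = 7(p + 1)/(4(p + 5)) = 7(p+1)/(4((p+1) + 4)),
which is the closed form with m = p+1.
By the principle of mathematical induction, the result holds for all m ≥ 1.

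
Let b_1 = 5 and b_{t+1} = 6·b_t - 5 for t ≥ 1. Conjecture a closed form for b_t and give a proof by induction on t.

Computing the first terms: b_1 = 5, b_2 = 25, b_3 = 145. This suggests b_t = 4·6^(t - 1) + 1.
Base case (t = 1): the formula gives 5 = 5 = b_1.
Inductive step: suppose the statement holds for some m ≥ 1, so b_m = 4·6^(m - 1) + 1.
Then b_{m+1} = 6·b_m - 5 = 6·(4·6^(m - 1) + 1) - 5 = 4·6^m + 1 = 4·6^((m+1) - 1) + 1,
which is the claimed formula at t = m+1.
By the principle of mathematical induction, the result holds for all t ≥ 1.

b_t = 4·6^(t - 1) + 1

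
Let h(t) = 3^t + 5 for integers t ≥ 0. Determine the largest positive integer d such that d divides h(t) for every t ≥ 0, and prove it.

Computing the first values: h(0) = 6 and h(1) = 8; gcd(6, 8) = 2, so d ≤ 2.
We prove 2 | 3^t + 5 for all t ≥ 0 by induction on t.
For the base case t = 0: h(0) = 6 = 2·(3), so 2 | h(0).
For the inductive step, assume it holds for an arbitrary m ≥ 0, i.e. 2 | h(m). Then
h(m+1) = 3^(m+1) + 5 = 3·(3^m + 5) - 10 = 3·h(m) - 10. The first term is divisible by 2 by the inductive hypothesis, and -10 is divisible by 2. Hence 2 | h(m+1).
Hence, by induction on t, the claim holds for every t ≥ 0.
Therefore the largest such d is 2.

d = 2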